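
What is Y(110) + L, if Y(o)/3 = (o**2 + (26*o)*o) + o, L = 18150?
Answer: 998580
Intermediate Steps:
Y(o) = 3*o + 81*o**2 (Y(o) = 3*((o**2 + (26*o)*o) + o) = 3*((o**2 + 26*o**2) + o) = 3*(27*o**2 + o) = 3*(o + 27*o**2) = 3*o + 81*o**2)
Y(110) + L = 3*110*(1 + 27*110) + 18150 = 3*110*(1 + 2970) + 18150 = 3*110*2971 + 18150 = 980430 + 18150 = 998580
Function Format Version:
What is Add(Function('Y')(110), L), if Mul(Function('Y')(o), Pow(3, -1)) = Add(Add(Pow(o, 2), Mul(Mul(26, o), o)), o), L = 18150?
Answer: 998580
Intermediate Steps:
Function('Y')(o) = Add(Mul(3, o), Mul(81, Pow(o, 2))) (Function('Y')(o) = Mul(3, Add(Add(Pow(o, 2), Mul(Mul(26, o), o)), o)) = Mul(3, Add(Add(Pow(o, 2), Mul(26, Pow(o, 2))), o)) = Mul(3, Add(Mul(27, Pow(o, 2)), o)) = Mul(3, Add(o, Mul(27, Pow(o, 2)))) = Add(Mul(3, o), Mul(81, Pow(o, 2))))
Add(Function('Y')(110), L) = Add(Mul(3, 110, Add(1, Mul(27, 110))), 18150) = Add(Mul(3, 110, Add(1, 2970)), 18150) = Add(Mul(3, 110, 2971), 18150) = Add(980430, 18150) = 998580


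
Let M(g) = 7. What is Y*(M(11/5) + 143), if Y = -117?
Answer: -17550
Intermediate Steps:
Y*(M(11/5) + 143) = -117*(7 + 143) = -117*150 = -17550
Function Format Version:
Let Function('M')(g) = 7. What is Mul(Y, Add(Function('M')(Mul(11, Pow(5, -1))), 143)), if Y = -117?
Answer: -17550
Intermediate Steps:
Mul(Y, Add(Function('M')(Mul(11, Pow(5, -1))), 143)) = Mul(-117, Add(7, 143)) = Mul(-117, 150) = -17550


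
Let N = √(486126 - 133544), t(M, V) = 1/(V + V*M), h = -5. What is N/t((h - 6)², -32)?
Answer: -3904*√352582 ≈ -2.3181e+6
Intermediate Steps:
t(M, V) = 1/(V + M*V)
N = √352582 ≈ 593.79
N/t((h - 6)², -32) = √352582/((1/((-32)*(1 + (-5 - 6)²)))) = √352582/((-1/(32*(1 + (-11)²)))) = √352582/((-1/(32*(1 + 121)))) = √352582/((-1/32/122)) = √352582/((-1/32*1/122)) = √352582/(-1/3904) = √352582*(-3904) = -3904*√352582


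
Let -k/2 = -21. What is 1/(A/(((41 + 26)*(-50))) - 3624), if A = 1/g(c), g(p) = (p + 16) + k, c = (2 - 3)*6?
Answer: -174200/631300801 ≈ -0.00027594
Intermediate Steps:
k = 42 (k = -2*(-21) = 42)
c = -6 (c = -1*6 = -6)
g(p) = 58 + p (g(p) = (p + 16) + 42 = (16 + p) + 42 = 58 + p)
A = 1/52 (A = 1/(58 - 6) = 1/52 ≈ 0.019231)
1/(A/(((41 + 26)*(-50))) - 3624) = 1/(1/(52*(((41 + 26)*(-50)))) - 3624) = 1/(1/(52*((67*(-50)))) - 3624) = 1/((1/52)/(-3350) - 3624) = 1/((1/52)*(-1/3350) - 3624) = 1/(-1/174200 - 3624) = 1/(-631300801/174200) = -174200/631300801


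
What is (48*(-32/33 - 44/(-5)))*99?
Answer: 186048/5 ≈ 37210.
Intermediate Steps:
(48*(-32/33 - 44/(-5)))*99 = (48*(-32*1/33 - 44*(-⅕)))*99 = (48*(-32/33 + 44/5))*99 = (48*(1292/165))*99 = (20672/55)*99 = 186048/5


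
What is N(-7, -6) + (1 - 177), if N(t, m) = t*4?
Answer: -204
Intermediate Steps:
N(t, m) = 4*t
N(-7, -6) + (1 - 177) = 4*(-7) + (1 - 177) = -28 - 176 = -204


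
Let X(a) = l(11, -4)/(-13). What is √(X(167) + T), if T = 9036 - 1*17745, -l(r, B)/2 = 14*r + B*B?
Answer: I*√1467401/13 ≈ 93.182*I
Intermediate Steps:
l(r, B) = -28*r - 2*B² (l(r, B) = -2*(14*r + B*B) = -2*(14*r + B²) = -2*(B² + 14*r) = -28*r - 2*B²)
T = -8709 (T = 9036 - 17745 = -8709)
X(a) = 340/13 (X(a) = (-28*11 - 2*(-4)²)/(-13) = (-308 - 2*16)*(-1/13) = (-308 - 32)*(-1/13) = -340*(-1/13) = 340/13)
√(X(167) + T) = √(340/13 - 8709) = √(-112877/13) = I*√1467401/13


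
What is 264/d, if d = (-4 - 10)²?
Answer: 66/49 ≈ 1.3469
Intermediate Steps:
d = 196 (d = (-14)² = 196)
264/d = 264/196 = 264*(1/196) = 66/49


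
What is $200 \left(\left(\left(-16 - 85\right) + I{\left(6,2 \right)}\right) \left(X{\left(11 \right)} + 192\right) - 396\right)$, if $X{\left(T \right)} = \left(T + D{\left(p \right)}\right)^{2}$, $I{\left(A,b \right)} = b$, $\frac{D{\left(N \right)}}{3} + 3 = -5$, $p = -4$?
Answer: $-7227000$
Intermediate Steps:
$D{\left(N \right)} = -24$ ($D{\left(N \right)} = -9 + 3 \left(-5\right) = -9 - 15 = -24$)
$X{\left(T \right)} = \left(-24 + T\right)^{2}$ ($X{\left(T \right)} = \left(T - 24\right)^{2} = \left(-24 + T\right)^{2}$)
$200 \left(\left(\left(-16 - 85\right) + I{\left(6,2 \right)}\right) \left(X{\left(11 \right)} + 192\right) - 396\right) = 200 \left(\left(\left(-16 - 85\right) + 2\right) \left(\left(-24 + 11\right)^{2} + 192\right) - 396\right) = 200 \left(\left(-101 + 2\right) \left(\left(-13\right)^{2} + 192\right) - 396\right) = 200 \left(- 99 \left(169 + 192\right) - 396\right) = 200 \left(\left(-99\right) 361 - 396\right) = 200 \left(-35739 - 396\right) = 200 \left(-36135\right) = -7227000$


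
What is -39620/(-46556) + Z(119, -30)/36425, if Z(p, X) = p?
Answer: 362174666/423950575 ≈ 0.85429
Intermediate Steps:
-39620/(-46556) + Z(119, -30)/36425 = -39620/(-46556) + 119/36425 = -39620*(-1/46556) + 119*(1/36425) = 9905/11639 + 119/36425 = 362174666/423950575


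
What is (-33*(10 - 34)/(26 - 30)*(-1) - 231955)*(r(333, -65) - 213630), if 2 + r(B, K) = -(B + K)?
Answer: 49572822300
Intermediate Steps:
r(B, K) = -2 - B - K (r(B, K) = -2 - (B + K) = -2 + (-B - K) = -2 - B - K)
(-33*(10 - 34)/(26 - 30)*(-1) - 231955)*(r(333, -65) - 213630) = (-33*(10 - 34)/(26 - 30)*(-1) - 231955)*((-2 - 1*333 - 1*(-65)) - 213630) = (-(-792)/(-4)*(-1) - 231955)*((-2 - 333 + 65) - 213630) = (-(-792)*(-1)/4*(-1) - 231955)*(-270 - 213630) = (-33*6*(-1) - 231955)*(-213900) = (-198*(-1) - 231955)*(-213900) = (198 - 231955)*(-213900) = -231757*(-213900) = 49572822300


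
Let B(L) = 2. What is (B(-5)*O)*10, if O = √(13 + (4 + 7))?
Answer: 40*√6 ≈ 97.980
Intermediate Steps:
O = 2*√6 (O = √(13 + 11) = √24 = 2*√6 ≈ 4.8990)
(B(-5)*O)*10 = (2*(2*√6))*10 = (4*√6)*10 = 40*√6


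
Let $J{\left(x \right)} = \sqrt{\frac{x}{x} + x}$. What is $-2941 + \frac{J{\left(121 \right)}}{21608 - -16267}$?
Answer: $-2941 + \frac{\sqrt{122}}{37875} \approx -2941.0$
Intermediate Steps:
$J{\left(x \right)} = \sqrt{1 + x}$
$-2941 + \frac{J{\left(121 \right)}}{21608 - -16267} = -2941 + \frac{\sqrt{1 + 121}}{21608 - -16267} = -2941 + \frac{\sqrt{122}}{21608 + 16267} = -2941 + \frac{\sqrt{122}}{37875}$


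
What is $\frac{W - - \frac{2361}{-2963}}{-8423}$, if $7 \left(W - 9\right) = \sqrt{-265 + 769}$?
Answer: $- \frac{24306}{24957349} - \frac{6 \sqrt{14}}{58961} \approx -0.0013547$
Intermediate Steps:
$W = 9 + \frac{6 \sqrt{14}}{7}$ ($W = 9 + \frac{\sqrt{-265 + 769}}{7} = 9 + \frac{\sqrt{504}}{7} = 9 + \frac{6 \sqrt{14}}{7} \approx 12.207$)
$\frac{W - - \frac{2361}{-2963}}{-8423} = \frac{\left(9 + \frac{6 \sqrt{14}}{7}\right) - - \frac{2361}{-2963}}{-8423} = \left(\left(9 + \frac{6 \sqrt{14}}{7}\right) - \left(-2361\right) \left(- \frac{1}{2963}\right)\right) \left(- \frac{1}{8423}\right) = \left(\left(9 + \frac{6 \sqrt{14}}{7}\right) - \frac{2361}{2963}\right) \left(- \frac{1}{8423}\right) = \left(\frac{24306}{2963} + \frac{6 \sqrt{14}}{7}\right) \left(- \frac{1}{8423}\right) = - \frac{24306}{24957349} - \frac{6 \sqrt{14}}{58961}$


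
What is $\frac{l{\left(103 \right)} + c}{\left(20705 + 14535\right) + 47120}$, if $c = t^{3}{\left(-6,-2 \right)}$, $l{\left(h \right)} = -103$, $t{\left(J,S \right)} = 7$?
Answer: $\frac{6}{2059} \approx 0.002914$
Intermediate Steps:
$c = 343$ ($c = 7^{3} = 343$)
$\frac{l{\left(103 \right)} + c}{\left(20705 + 14535\right) + 47120} = \frac{-103 + 343}{\left(20705 + 14535\right) + 47120} = \frac{240}{35240 + 47120} = \frac{240}{82360} = 240 \cdot \frac{1}{82360} = \frac{6}{2059}$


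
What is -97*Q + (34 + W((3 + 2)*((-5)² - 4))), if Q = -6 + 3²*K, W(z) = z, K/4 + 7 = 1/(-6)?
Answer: 25747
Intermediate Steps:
K = -86/3 (K = -28 + 4/(-6) = -28 + 4*(-⅙) = -28 - ⅔ = -86/3 ≈ -28.667)
Q = -264 (Q = -6 + 3²*(-86/3) = -6 + 9*(-86/3) = -6 - 258 = -264)
-97*Q + (34 + W((3 + 2)*((-5)² - 4))) = -97*(-264) + (34 + (3 + 2)*((-5)² - 4)) = 25608 + (34 + 5*(25 - 4)) = 25608 + (34 + 5*21) = 25608 + (34 + 105) = 25608 + 139 = 25747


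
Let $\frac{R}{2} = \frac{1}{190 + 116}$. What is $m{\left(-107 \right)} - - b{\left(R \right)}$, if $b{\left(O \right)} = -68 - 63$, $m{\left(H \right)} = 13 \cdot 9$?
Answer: $-14$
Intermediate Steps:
$R = \frac{1}{153}$ ($R = \frac{2}{190 + 116} = \frac{2}{306} = 2 \cdot \frac{1}{306} = \frac{1}{153} \approx 0.0065359$)
$m{\left(H \right)} = 117$
$b{\left(O \right)} = -131$ ($b{\left(O \right)} = -68 - 63 = -131$)
$m{\left(-107 \right)} - - b{\left(R \right)} = 117 - \left(-1\right) \left(-131\right) = 117 - 131 = -14$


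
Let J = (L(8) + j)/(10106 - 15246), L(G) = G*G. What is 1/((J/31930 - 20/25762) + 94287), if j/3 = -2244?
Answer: 528508074050/49831440389124477 ≈ 1.0606e-5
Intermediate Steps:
j = -6732 (j = 3*(-2244) = -6732)
L(G) = G²
J = 1667/1285 (J = (8² - 6732)/(10106 - 15246) = (64 - 6732)/(-5140) = -6668*(-1/5140) = 1667/1285 ≈ 1.2973)
1/((J/31930 - 20/25762) + 94287) = 1/(((1667/1285)/31930 - 20/25762) + 94287) = 1/(((1667/1285)*(1/31930) - 20*1/25762) + 94287) = 1/((1667/41030050 - 10/12881) + 94287) = 1/(-388827873/528508074050 + 94287) = 1/(49831440389124477/528508074050) = 528508074050/49831440389124477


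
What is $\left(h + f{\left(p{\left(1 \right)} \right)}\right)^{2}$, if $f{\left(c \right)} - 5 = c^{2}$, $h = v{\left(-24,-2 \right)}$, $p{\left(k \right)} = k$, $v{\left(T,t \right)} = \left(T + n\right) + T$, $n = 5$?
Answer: $1369$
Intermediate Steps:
$v{\left(T,t \right)} = 5 + 2 T$ ($v{\left(T,t \right)} = \left(T + 5\right) + T = \left(5 + T\right) + T = 5 + 2 T$)
$h = -43$ ($h = 5 + 2 \left(-24\right) = 5 - 48 = -43$)
$f{\left(c \right)} = 5 + c^{2}$
$\left(h + f{\left(p{\left(1 \right)} \right)}\right)^{2} = \left(-43 + \left(5 + 1^{2}\right)\right)^{2} = \left(-43 + \left(5 + 1\right)\right)^{2} = \left(-43 + 6\right)^{2} = \left(-37\right)^{2} = 1369$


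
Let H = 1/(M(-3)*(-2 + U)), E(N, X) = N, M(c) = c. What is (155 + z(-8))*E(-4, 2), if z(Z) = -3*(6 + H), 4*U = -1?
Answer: -4916/9 ≈ -546.22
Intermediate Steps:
U = -1/4 (U = (1/4)*(-1) = -1/4 ≈ -0.25000)
H = 4/27 (H = 1/(-3*(-2 - 1/4)) = 1/(-3*(-9/4)) = 1/(27/4) = 4/27 ≈ 0.14815)
z(Z) = -166/9 (z(Z) = -3*(6 + 4/27) = -3*166/27 = -166/9)
(155 + z(-8))*E(-4, 2) = (155 - 166/9)*(-4) = (1229/9)*(-4) = -4916/9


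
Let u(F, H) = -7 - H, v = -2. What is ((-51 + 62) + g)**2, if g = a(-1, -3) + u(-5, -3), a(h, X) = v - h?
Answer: 36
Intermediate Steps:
a(h, X) = -2 - h
g = -5 (g = (-2 - 1*(-1)) + (-7 - 1*(-3)) = (-2 + 1) + (-7 + 3) = -1 - 4 = -5)
((-51 + 62) + g)**2 = ((-51 + 62) - 5)**2 = (11 - 5)**2 = 6**2 = 36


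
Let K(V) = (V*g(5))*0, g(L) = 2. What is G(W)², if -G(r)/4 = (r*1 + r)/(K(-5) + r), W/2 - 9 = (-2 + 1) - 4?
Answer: 64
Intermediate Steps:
K(V) = 0 (K(V) = (V*2)*0 = (2*V)*0 = 0)
W = 8 (W = 18 + 2*((-2 + 1) - 4) = 18 + 2*(-1 - 4) = 18 + 2*(-5) = 18 - 10 = 8)
G(r) = -8 (G(r) = -4*(r*1 + r)/(0 + r) = -4*(r + r)/r = -4*2*r/r = -4*2 = -8)
G(W)² = (-8)² = 64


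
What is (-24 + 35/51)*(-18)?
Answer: 7134/17 ≈ 419.65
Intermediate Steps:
(-24 + 35/51)*(-18) = -1189/51*(-18) = 7134/17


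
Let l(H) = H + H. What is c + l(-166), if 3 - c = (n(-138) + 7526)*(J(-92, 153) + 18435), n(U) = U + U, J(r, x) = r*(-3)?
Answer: -135655079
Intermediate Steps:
J(r, x) = -3*r
l(H) = 2*H
n(U) = 2*U
c = -135654747 (c = 3 - (2*(-138) + 7526)*(-3*(-92) + 18435) = 3 - (-276 + 7526)*(276 + 18435) = 3 - 7250*18711 = 3 - 1*135654750 = 3 - 135654750 = -135654747)
c + l(-166) = -135654747 + 2*(-166) = -135654747 - 332 = -135655079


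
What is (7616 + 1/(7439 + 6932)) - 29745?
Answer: -318015858/14371 ≈ -22129.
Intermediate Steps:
(7616 + 1/(7439 + 6932)) - 29745 = (7616 + 1/14371) - 29745 = 109449537/14371 - 29745 = -318015858/14371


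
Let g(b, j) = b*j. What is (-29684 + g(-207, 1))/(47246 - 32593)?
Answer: -29891/14653 ≈ -2.0399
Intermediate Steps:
(-29684 + g(-207, 1))/(47246 - 32593) = (-29684 - 207*1)/(47246 - 32593) = (-29684 - 207)/14653 = -29891*1/14653 = -29891/14653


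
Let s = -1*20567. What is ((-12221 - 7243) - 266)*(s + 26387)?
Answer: -114828600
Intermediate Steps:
s = -20567
((-12221 - 7243) - 266)*(s + 26387) = ((-12221 - 7243) - 266)*(-20567 + 26387) = (-19464 - 266)*5820 = -19730*5820 = -114828600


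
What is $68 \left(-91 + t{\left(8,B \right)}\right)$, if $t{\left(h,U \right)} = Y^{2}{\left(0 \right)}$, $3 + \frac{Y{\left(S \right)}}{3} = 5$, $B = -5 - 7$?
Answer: $-3740$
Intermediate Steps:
$B = -12$ ($B = -5 - 7 = -12$)
$Y{\left(S \right)} = 6$ ($Y{\left(S \right)} = -9 + 3 \cdot 5 = -9 + 15 = 6$)
$t{\left(h,U \right)} = 36$ ($t{\left(h,U \right)} = 6^{2} = 36$)
$68 \left(-91 + t{\left(8,B \right)}\right) = 68 \left(-91 + 36\right) = 68 \left(-55\right) = -3740$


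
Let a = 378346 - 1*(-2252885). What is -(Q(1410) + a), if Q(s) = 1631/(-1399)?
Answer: -3681090538/1399 ≈ -2.6312e+6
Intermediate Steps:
Q(s) = -1631/1399 (Q(s) = 1631*(-1/1399) = -1631/1399)
a = 2631231 (a = 378346 + 2252885 = 2631231)
-(Q(1410) + a) = -(-1631/1399 + 2631231) = -1*3681090538/1399 = -3681090538/1399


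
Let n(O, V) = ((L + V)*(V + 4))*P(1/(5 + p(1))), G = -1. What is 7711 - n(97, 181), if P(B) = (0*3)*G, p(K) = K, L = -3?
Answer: 7711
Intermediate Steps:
P(B) = 0 (P(B) = (0*3)*(-1) = 0*(-1) = 0)
n(O, V) = 0 (n(O, V) = ((-3 + V)*(V + 4))*0 = ((-3 + V)*(4 + V))*0 = 0)
7711 - n(97, 181) = 7711 - 1*0 = 7711 + 0 = 7711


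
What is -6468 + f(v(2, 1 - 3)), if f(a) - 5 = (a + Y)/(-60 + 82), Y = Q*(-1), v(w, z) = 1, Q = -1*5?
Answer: -71090/11 ≈ -6462.7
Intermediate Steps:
Q = -5
Y = 5 (Y = -5*(-1) = 5)
f(a) = 115/22 + a/22 (f(a) = 5 + (a + 5)/(-60 + 82) = 5 + (5 + a)/22 = 5 + (5 + a)*(1/22) = 5 + (5/22 + a/22) = 115/22 + a/22)
-6468 + f(v(2, 1 - 3)) = -6468 + (115/22 + (1/22)*1) = -6468 + (115/22 + 1/22) = -6468 + 58/11 = -71090/11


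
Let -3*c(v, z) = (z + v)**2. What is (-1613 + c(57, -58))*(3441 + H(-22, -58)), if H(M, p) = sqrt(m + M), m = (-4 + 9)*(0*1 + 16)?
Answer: -5551480 - 4840*sqrt(58)/3 ≈ -5.5638e+6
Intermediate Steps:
c(v, z) = -(v + z)**2/3 (c(v, z) = -(z + v)**2/3 = -(v + z)**2/3)
m = 80 (m = 5*(0 + 16) = 5*16 = 80)
H(M, p) = sqrt(80 + M)
(-1613 + c(57, -58))*(3441 + H(-22, -58)) = (-1613 - (57 - 58)**2/3)*(3441 + sqrt(80 - 22)) = (-1613 - 1/3*(-1)**2)*(3441 + sqrt(58)) = (-1613 - 1/3*1)*(3441 + sqrt(58)) = (-1613 - 1/3)*(3441 + sqrt(58)) = -4840*(3441 + sqrt(58))/3 = -5551480 - 4840*sqrt(58)/3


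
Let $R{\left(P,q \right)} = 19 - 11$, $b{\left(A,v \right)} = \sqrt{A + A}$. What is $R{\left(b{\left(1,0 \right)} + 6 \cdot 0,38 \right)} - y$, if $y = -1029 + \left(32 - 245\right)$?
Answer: $1250$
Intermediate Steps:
$b{\left(A,v \right)} = \sqrt{2} \sqrt{A}$ ($b{\left(A,v \right)} = \sqrt{2 A} = \sqrt{2} \sqrt{A}$)
$y = -1242$ ($y = -1029 - 213 = -1242$)
$R{\left(P,q \right)} = 8$
$R{\left(b{\left(1,0 \right)} + 6 \cdot 0,38 \right)} - y = 8 - -1242 = 8 + 1242 = 1250$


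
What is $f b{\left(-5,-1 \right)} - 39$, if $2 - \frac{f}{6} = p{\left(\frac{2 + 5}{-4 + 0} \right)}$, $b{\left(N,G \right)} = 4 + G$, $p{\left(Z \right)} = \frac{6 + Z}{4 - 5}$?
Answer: $\frac{147}{2} \approx 73.5$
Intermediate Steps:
$p{\left(Z \right)} = -6 - Z$ ($p{\left(Z \right)} = \frac{6 + Z}{-1} = \left(6 + Z\right) \left(-1\right) = -6 - Z$)
$f = \frac{75}{2}$ ($f = 12 - 6 \left(-6 - \frac{2 + 5}{-4 + 0}\right) = 12 - 6 \left(-6 - \frac{7}{-4}\right) = 12 - 6 \left(-6 - 7 \left(- \frac{1}{4}\right)\right) = 12 - 6 \left(-6 - - \frac{7}{4}\right) = 12 - 6 \left(-6 + \frac{7}{4}\right) = 12 - - \frac{51}{2} = 12 + \frac{51}{2} = \frac{75}{2} \approx 37.5$)
$f b{\left(-5,-1 \right)} - 39 = \frac{75 \left(4 - 1\right)}{2} - 39 = \frac{75}{2} \cdot 3 - 39 = \frac{225}{2} - 39 = \frac{147}{2}$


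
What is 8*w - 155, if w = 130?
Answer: 885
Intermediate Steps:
8*w - 155 = 8*130 - 155 = 1040 - 155 = 885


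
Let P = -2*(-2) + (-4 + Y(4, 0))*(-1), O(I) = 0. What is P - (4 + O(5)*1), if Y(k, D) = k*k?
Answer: -12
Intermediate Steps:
Y(k, D) = k**2
P = -8 (P = -2*(-2) + (-4 + 4**2)*(-1) = 4 + (-4 + 16)*(-1) = 4 + 12*(-1) = 4 - 12 = -8)
P - (4 + O(5)*1) = -8 - (4 + 0*1) = -8 - (4 + 0) = -8 - 1*4 = -8 - 4 = -12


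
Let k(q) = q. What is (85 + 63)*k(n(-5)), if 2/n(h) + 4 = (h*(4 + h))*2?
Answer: 148/3 ≈ 49.333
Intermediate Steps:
n(h) = 2/(-4 + 2*h*(4 + h)) (n(h) = 2/(-4 + (h*(4 + h))*2) = 2/(-4 + 2*h*(4 + h)))
(85 + 63)*k(n(-5)) = (85 + 63)/(-2 + (-5)² + 4*(-5)) = 148/(-2 + 25 - 20) = 148/3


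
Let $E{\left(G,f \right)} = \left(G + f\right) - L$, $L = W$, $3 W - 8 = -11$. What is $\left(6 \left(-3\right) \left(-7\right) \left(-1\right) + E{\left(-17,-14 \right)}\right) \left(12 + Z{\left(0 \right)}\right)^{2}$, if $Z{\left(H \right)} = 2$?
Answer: $-30576$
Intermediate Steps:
$W = -1$ ($W = \frac{8}{3} + \frac{1}{3} \left(-11\right) = \frac{8}{3} - \frac{11}{3} = -1$)
$L = -1$
$E{\left(G,f \right)} = 1 + G + f$ ($E{\left(G,f \right)} = \left(G + f\right) - -1 = \left(G + f\right) + 1 = 1 + G + f$)
$\left(6 \left(-3\right) \left(-7\right) \left(-1\right) + E{\left(-17,-14 \right)}\right) \left(12 + Z{\left(0 \right)}\right)^{2} = \left(6 \left(-3\right) \left(-7\right) \left(-1\right) - 30\right) \left(12 + 2\right)^{2} = \left(\left(-18\right) \left(-7\right) \left(-1\right) - 30\right) 14^{2} = \left(126 \left(-1\right) - 30\right) 196 = \left(-126 - 30\right) 196 = \left(-156\right) 196 = -30576$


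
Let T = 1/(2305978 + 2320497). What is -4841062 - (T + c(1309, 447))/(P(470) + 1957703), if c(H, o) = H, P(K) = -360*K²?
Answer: -1737256411896242629874/358858533913075 ≈ -4.8411e+6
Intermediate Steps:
T = 1/4626475 ≈ 2.1615e-7
-4841062 - (T + c(1309, 447))/(P(470) + 1957703) = -4841062 - (1/4626475 + 1309)/(-360*470² + 1957703) = -4841062 - 6056055776/(4626475*(-360*220900 + 1957703)) = -4841062 - 6056055776/(4626475*(-79524000 + 1957703)) = -4841062 - 6056055776/(4626475*(-77566297)) = -4841062 - 6056055776*(-1)/(4626475*77566297) = -4841062 - 1*(-6056055776/358858533913075) = -4841062 + 6056055776/358858533913075 = -1737256411896242629874/358858533913075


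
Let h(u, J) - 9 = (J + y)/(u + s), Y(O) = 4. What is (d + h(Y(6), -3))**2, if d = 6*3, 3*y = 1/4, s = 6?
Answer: 410881/576 ≈ 713.33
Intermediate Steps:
y = 1/12 (y = (1/3)/4 = (1/3)*(1/4) = 1/12 ≈ 0.083333)
h(u, J) = 9 + (1/12 + J)/(6 + u) (h(u, J) = 9 + (J + 1/12)/(u + 6) = 9 + (1/12 + J)/(6 + u))
d = 18
(d + h(Y(6), -3))**2 = (18 + (649/12 - 3 + 9*4)/(6 + 4))**2 = (18 + (649/12 - 3 + 36)/10)**2 = (18 + (1/10)*(1045/12))**2 = (18 + 209/24)**2 = (641/24)**2 = 410881/576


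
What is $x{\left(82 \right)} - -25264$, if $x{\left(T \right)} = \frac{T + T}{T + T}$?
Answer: $25265$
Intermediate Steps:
$x{\left(T \right)} = 1$ ($x{\left(T \right)} = \frac{2 T}{2 T} = 2 T \frac{1}{2 T} = 1$)
$x{\left(82 \right)} - -25264 = 1 - -25264 = 1 + 25264 = 25265$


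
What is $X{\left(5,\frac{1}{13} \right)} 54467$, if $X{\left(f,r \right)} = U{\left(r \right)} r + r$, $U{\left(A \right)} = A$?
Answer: $\frac{762538}{169} \approx 4512.1$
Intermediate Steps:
$X{\left(f,r \right)} = r + r^{2}$ ($X{\left(f,r \right)} = r r + r = r^{2} + r = r + r^{2}$)
$X{\left(5,\frac{1}{13} \right)} 54467 = \frac{1 + \frac{1}{13}}{13} \cdot 54467 = \frac{1}{13} \cdot \frac{14}{13} \cdot 54467 = \frac{14}{169} \cdot 54467 = \frac{762538}{169}$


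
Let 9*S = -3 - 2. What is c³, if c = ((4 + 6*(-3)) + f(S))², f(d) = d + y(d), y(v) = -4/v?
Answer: 1315127813325481/8303765625 ≈ 1.5838e+5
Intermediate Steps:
S = -5/9 (S = (-3 - 2)/9 = (⅑)*(-5) = -5/9 ≈ -0.55556)
f(d) = d - 4/d
c = 109561/2025 (c = ((4 + 6*(-3)) + (-5/9 - 4/(-5/9)))² = ((4 - 18) + (-5/9 - 4*(-9/5)))² = (-14 + (-5/9 + 36/5))² = (-14 + 299/45)² = (-331/45)² = 109561/2025 ≈ 54.104)
c³ = (109561/2025)³ = 1315127813325481/8303765625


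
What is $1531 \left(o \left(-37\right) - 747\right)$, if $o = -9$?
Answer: $-633834$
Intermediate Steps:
$1531 \left(o \left(-37\right) - 747\right) = 1531 \left(\left(-9\right) \left(-37\right) - 747\right) = 1531 \left(333 - 747\right) = 1531 \left(-414\right) = -633834$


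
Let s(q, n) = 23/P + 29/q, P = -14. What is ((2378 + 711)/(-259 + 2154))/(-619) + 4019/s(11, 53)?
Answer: 726002820013/179469765 ≈ 4045.3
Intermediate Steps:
s(q, n) = -23/14 + 29/q (s(q, n) = 23/(-14) + 29/q = 23*(-1/14) + 29/q = -23/14 + 29/q)
((2378 + 711)/(-259 + 2154))/(-619) + 4019/s(11, 53) = ((2378 + 711)/(-259 + 2154))/(-619) + 4019/(-23/14 + 29/11) = (3089/1895)*(-1/619) + 4019/(-23/14 + 29*(1/11)) = (3089*(1/1895))*(-1/619) + 4019/(-23/14 + 29/11) = (3089/1895)*(-1/619) + 4019/(153/154) = -3089/1173005 + 4019*(154/153) = -3089/1173005 + 618926/153 = 726002820013/179469765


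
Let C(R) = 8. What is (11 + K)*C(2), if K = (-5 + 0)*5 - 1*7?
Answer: -168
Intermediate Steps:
K = -32 (K = -5*5 - 7 = -25 - 7 = -32)
(11 + K)*C(2) = (11 - 32)*8 = -21*8 = -168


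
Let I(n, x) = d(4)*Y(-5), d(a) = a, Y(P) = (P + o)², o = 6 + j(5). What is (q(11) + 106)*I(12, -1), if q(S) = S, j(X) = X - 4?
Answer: 1872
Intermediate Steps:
j(X) = -4 + X
o = 7 (o = 6 + (-4 + 5) = 6 + 1 = 7)
Y(P) = (7 + P)² (Y(P) = (P + 7)² = (7 + P)²)
I(n, x) = 16 (I(n, x) = 4*(7 - 5)² = 4*2² = 4*4 = 16)
(q(11) + 106)*I(12, -1) = (11 + 106)*16 = 117*16 = 1872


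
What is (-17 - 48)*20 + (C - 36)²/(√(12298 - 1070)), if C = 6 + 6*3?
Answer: -1300 + 72*√2807/2807 ≈ -1298.6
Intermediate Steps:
C = 24 (C = 6 + 18 = 24)
(-17 - 48)*20 + (C - 36)²/(√(12298 - 1070)) = (-17 - 48)*20 + (24 - 36)²/(√(12298 - 1070)) = -65*20 + (-12)²/(√11228) = -1300 + 144/((2*√2807)) = -1300 + 144*(√2807/5614) = -1300 + 72*√2807/2807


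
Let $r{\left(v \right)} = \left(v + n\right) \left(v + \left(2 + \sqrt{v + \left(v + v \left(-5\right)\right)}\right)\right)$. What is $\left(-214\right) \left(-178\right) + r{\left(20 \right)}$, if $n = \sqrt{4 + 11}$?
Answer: $38532 + 30 i + \sqrt{15} \left(22 + 40 i\right) \approx 38617.0 + 184.92 i$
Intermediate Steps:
$n = \sqrt{15} \approx 3.873$
$r{\left(v \right)} = \left(v + \sqrt{15}\right) \left(2 + v + \sqrt{3} \sqrt{- v}\right)$ ($r{\left(v \right)} = \left(v + \sqrt{15}\right) \left(v + \left(2 + \sqrt{v + \left(v + v \left(-5\right)\right)}\right)\right) = \left(v + \sqrt{15}\right) \left(v + \left(2 + \sqrt{v + \left(v - 5 v\right)}\right)\right) = \left(v + \sqrt{15}\right) \left(v + \left(2 + \sqrt{v - 4 v}\right)\right) = \left(v + \sqrt{15}\right) \left(v + \left(2 + \sqrt{- 3 v}\right)\right) = \left(v + \sqrt{15}\right) \left(v + \left(2 + \sqrt{3} \sqrt{- v}\right)\right) = \left(v + \sqrt{15}\right) \left(2 + v + \sqrt{3} \sqrt{- v}\right)$)
$\left(-214\right) \left(-178\right) + r{\left(20 \right)} = \left(-214\right) \left(-178\right) + \left(20^{2} + 2 \cdot 20 + 2 \sqrt{15} + 20 \sqrt{15} - \sqrt{3} \left(\left(-1\right) 20\right)^{\frac{3}{2}} + 3 \sqrt{5} \sqrt{\left(-1\right) 20}\right) = 38092 + \left(400 + 40 + 2 \sqrt{15} + 20 \sqrt{15} - \sqrt{3} \left(-20\right)^{\frac{3}{2}} + 3 \sqrt{5} \sqrt{-20}\right) = 38092 + \left(400 + 40 + 2 \sqrt{15} + 20 \sqrt{15} - \sqrt{3} \left(- 40 i \sqrt{5}\right) + 3 \sqrt{5} \cdot 2 i \sqrt{5}\right) = 38092 + \left(400 + 40 + 2 \sqrt{15} + 20 \sqrt{15} + 40 i \sqrt{15} + 30 i\right) = 38092 + \left(440 + 22 \sqrt{15} + 30 i + 40 i \sqrt{15}\right) = 38532 + 22 \sqrt{15} + 30 i + 40 i \sqrt{15}$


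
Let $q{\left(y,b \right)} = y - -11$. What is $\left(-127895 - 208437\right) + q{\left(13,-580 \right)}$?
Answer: $-336308$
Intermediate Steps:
$q{\left(y,b \right)} = 11 + y$ ($q{\left(y,b \right)} = y + 11 = 11 + y$)
$\left(-127895 - 208437\right) + q{\left(13,-580 \right)} = \left(-127895 - 208437\right) + \left(11 + 13\right) = -336332 + 24 = -336308$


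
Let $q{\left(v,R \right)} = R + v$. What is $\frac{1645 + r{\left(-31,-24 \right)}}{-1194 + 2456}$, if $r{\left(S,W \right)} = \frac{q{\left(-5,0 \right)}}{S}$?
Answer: $\frac{25500}{19561} \approx 1.3036$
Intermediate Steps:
$r{\left(S,W \right)} = - \frac{5}{S}$ ($r{\left(S,W \right)} = \frac{0 - 5}{S} = - \frac{5}{S}$)
$\frac{1645 + r{\left(-31,-24 \right)}}{-1194 + 2456} = \frac{1645 - \frac{5}{-31}}{-1194 + 2456} = \frac{1645 - - \frac{5}{31}}{1262} = \left(1645 + \frac{5}{31}\right) \frac{1}{1262} = \frac{51000}{31} \cdot \frac{1}{1262} = \frac{25500}{19561}$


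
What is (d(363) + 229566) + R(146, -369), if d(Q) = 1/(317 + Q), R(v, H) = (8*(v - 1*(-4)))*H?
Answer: -144999119/680 ≈ -2.1323e+5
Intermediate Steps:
R(v, H) = H*(32 + 8*v) (R(v, H) = (8*(v + 4))*H = (8*(4 + v))*H = (32 + 8*v)*H = H*(32 + 8*v))
(d(363) + 229566) + R(146, -369) = (1/(317 + 363) + 229566) + 8*(-369)*(4 + 146) = (1/680 + 229566) + 8*(-369)*150 = (1/680 + 229566) - 442800 = 156104881/680 - 442800 = -144999119/680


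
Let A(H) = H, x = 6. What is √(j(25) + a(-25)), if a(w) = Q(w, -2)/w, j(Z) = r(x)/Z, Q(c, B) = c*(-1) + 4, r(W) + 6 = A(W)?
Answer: I*√29/5 ≈ 1.077*I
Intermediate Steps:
r(W) = -6 + W
Q(c, B) = 4 - c (Q(c, B) = -c + 4 = 4 - c)
j(Z) = 0 (j(Z) = (-6 + 6)/Z = 0/Z = 0)
a(w) = (4 - w)/w
√(j(25) + a(-25)) = √(0 + (4 - 1*(-25))/(-25)) = √(0 - (4 + 25)/25) = √(0 - 1/25*29) = √(0 - 29/25) = √(-29/25) = I*√29/5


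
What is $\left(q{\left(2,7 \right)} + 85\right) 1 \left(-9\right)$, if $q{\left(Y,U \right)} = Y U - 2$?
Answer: $-873$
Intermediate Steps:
$q{\left(Y,U \right)} = -2 + U Y$ ($q{\left(Y,U \right)} = U Y - 2 = -2 + U Y$)
$\left(q{\left(2,7 \right)} + 85\right) 1 \left(-9\right) = \left(\left(-2 + 7 \cdot 2\right) + 85\right) 1 \left(-9\right) = \left(\left(-2 + 14\right) + 85\right) \left(-9\right) = \left(12 + 85\right) \left(-9\right) = 97 \left(-9\right) = -873$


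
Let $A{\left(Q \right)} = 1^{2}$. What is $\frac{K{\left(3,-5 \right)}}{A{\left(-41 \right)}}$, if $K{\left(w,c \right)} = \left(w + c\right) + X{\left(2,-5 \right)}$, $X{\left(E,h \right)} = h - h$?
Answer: $-2$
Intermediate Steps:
$X{\left(E,h \right)} = 0$
$K{\left(w,c \right)} = c + w$ ($K{\left(w,c \right)} = \left(w + c\right) + 0 = \left(c + w\right) + 0 = c + w$)
$A{\left(Q \right)} = 1$
$\frac{K{\left(3,-5 \right)}}{A{\left(-41 \right)}} = \frac{-5 + 3}{1} = \left(-2\right) 1 = -2$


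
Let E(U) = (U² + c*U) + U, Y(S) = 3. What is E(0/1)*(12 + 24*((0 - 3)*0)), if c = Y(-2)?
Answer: 0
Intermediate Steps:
c = 3
E(U) = U² + 4*U (E(U) = (U² + 3*U) + U = U² + 4*U)
E(0/1)*(12 + 24*((0 - 3)*0)) = ((0/1)*(4 + 0/1))*(12 + 24*((0 - 3)*0)) = ((0*1)*(4 + 0*1))*(12 + 24*(-3*0)) = (0*(4 + 0))*(12 + 24*0) = (0*4)*(12 + 0) = 0*12 = 0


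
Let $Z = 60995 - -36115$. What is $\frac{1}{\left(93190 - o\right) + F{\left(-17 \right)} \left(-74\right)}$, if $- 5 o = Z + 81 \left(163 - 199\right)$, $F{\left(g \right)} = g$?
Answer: $\frac{5}{566434} \approx 8.8271 \cdot 10^{-6}$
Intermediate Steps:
$Z = 97110$ ($Z = 60995 + 36115 = 97110$)
$o = - \frac{94194}{5}$ ($o = - \frac{97110 + 81 \left(163 - 199\right)}{5} = - \frac{97110 + 81 \left(-36\right)}{5} = - \frac{97110 - 2916}{5} = \left(- \frac{1}{5}\right) 94194 = - \frac{94194}{5} \approx -18839.0$)
$\frac{1}{\left(93190 - o\right) + F{\left(-17 \right)} \left(-74\right)} = \frac{1}{\left(93190 - - \frac{94194}{5}\right) - -1258} = \frac{1}{\left(93190 + \frac{94194}{5}\right) + 1258} = \frac{1}{\frac{560144}{5} + 1258} = \frac{1}{\frac{566434}{5}} = \frac{5}{566434}$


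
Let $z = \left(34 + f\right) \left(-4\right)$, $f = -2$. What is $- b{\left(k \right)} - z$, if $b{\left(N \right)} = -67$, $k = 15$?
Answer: $195$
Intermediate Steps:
$z = -128$ ($z = \left(34 - 2\right) \left(-4\right) = 32 \left(-4\right) = -128$)
$- b{\left(k \right)} - z = \left(-1\right) \left(-67\right) - -128 = 67 + 128 = 195$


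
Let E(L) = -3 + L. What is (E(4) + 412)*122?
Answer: 50386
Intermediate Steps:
(E(4) + 412)*122 = ((-3 + 4) + 412)*122 = (1 + 412)*122 = 413*122 = 50386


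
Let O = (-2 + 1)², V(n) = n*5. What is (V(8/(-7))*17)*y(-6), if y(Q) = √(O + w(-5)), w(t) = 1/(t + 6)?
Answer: -680*√2/7 ≈ -137.38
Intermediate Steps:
w(t) = 1/(6 + t)
V(n) = 5*n
O = 1 (O = (-1)² = 1)
y(Q) = √2 (y(Q) = √(1 + 1/(6 - 5)) = √(1 + 1/1) = √(1 + 1) = √2)
(V(8/(-7))*17)*y(-6) = ((5*(8/(-7)))*17)*√2 = ((5*(8*(-⅐)))*17)*√2 = ((5*(-8/7))*17)*√2 = (-40/7*17)*√2 = -680*√2/7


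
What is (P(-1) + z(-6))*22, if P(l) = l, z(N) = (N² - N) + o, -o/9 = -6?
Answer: 2090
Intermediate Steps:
o = 54 (o = -9*(-6) = 54)
z(N) = 54 + N² - N (z(N) = (N² - N) + 54 = 54 + N² - N)
(P(-1) + z(-6))*22 = (-1 + (54 + (-6)² - 1*(-6)))*22 = (-1 + (54 + 36 + 6))*22 = (-1 + 96)*22 = 95*22 = 2090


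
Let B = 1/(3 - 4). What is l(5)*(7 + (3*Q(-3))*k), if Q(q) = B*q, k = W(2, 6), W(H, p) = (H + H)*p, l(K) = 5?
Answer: 1115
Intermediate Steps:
B = -1 (B = 1/(-1) = -1)
W(H, p) = 2*H*p (W(H, p) = (2*H)*p = 2*H*p)
k = 24 (k = 2*2*6 = 24)
Q(q) = -q
l(5)*(7 + (3*Q(-3))*k) = 5*(7 + (3*(-1*(-3)))*24) = 5*(7 + (3*3)*24) = 5*(7 + 9*24) = 5*(7 + 216) = 5*223 = 1115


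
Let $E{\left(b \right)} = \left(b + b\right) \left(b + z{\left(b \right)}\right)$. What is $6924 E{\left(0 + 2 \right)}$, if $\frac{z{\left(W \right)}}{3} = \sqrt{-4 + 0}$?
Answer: $55392 + 166176 i \approx 55392.0 + 1.6618 \cdot 10^{5} i$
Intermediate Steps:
$z{\left(W \right)} = 6 i$ ($z{\left(W \right)} = 3 \sqrt{-4 + 0} = 3 \sqrt{-4} = 3 \cdot 2 i = 6 i$)
$E{\left(b \right)} = 2 b \left(b + 6 i\right)$ ($E{\left(b \right)} = \left(b + b\right) \left(b + 6 i\right) = 2 b \left(b + 6 i\right)$)
$6924 E{\left(0 + 2 \right)} = 6924 \cdot 2 \left(0 + 2\right) \left(\left(0 + 2\right) + 6 i\right) = 6924 \cdot 2 \cdot 2 \left(2 + 6 i\right) = 6924 \left(8 + 24 i\right) = 55392 + 166176 i$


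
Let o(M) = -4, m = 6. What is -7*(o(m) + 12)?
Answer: -56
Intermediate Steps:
-7*(o(m) + 12) = -7*(-4 + 12) = -7*8 = -56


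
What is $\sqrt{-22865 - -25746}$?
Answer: $\sqrt{2881} \approx 53.675$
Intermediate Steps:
$\sqrt{-22865 - -25746} = \sqrt{-22865 + 25746} = \sqrt{2881}$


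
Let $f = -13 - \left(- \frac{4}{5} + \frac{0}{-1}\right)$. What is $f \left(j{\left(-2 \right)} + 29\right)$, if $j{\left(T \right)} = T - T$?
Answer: $- \frac{1769}{5} \approx -353.8$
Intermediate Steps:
$j{\left(T \right)} = 0$
$f = - \frac{61}{5}$ ($f = -13 - \left(\left(-4\right) \frac{1}{5} + 0 \left(-1\right)\right) = -13 - \left(- \frac{4}{5} + 0\right) = -13 - - \frac{4}{5} = -13 + \frac{4}{5} = - \frac{61}{5} \approx -12.2$)
$f \left(j{\left(-2 \right)} + 29\right) = - \frac{61 \left(0 + 29\right)}{5} = \left(- \frac{61}{5}\right) 29 = - \frac{1769}{5}$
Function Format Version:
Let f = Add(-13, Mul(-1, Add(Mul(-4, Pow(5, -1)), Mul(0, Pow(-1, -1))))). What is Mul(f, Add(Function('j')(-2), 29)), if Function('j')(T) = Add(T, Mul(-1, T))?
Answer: Rational(-1769, 5) ≈ -353.80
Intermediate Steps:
Function('j')(T) = 0
f = Rational(-61, 5) (f = Add(-13, Mul(-1, Add(Mul(-4, Rational(1, 5)), Mul(0, -1)))) = Add(-13, Mul(-1, Add(Rational(-4, 5), 0))) = Add(-13, Mul(-1, Rational(-4, 5))) = Add(-13, Rational(4, 5)) = Rational(-61, 5) ≈ -12.200)
Mul(f, Add(Function('j')(-2), 29)) = Mul(Rational(-61, 5), Add(0, 29)) = Mul(Rational(-61, 5), 29) = Rational(-1769, 5)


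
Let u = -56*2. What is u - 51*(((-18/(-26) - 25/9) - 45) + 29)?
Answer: 31604/39 ≈ 810.36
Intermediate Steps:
u = -112
u - 51*(((-18/(-26) - 25/9) - 45) + 29) = -112 - 51*(((-18/(-26) - 25/9) - 45) + 29) = -112 - 51*(((-18*(-1/26) - 25*⅑) - 45) + 29) = -112 - 51*(((9/13 - 25/9) - 45) + 29) = -112 - 51*((-244/117 - 45) + 29) = -112 - 51*(-5509/117 + 29) = -112 - 51*(-2116/117) = -112 + 35972/39 = 31604/39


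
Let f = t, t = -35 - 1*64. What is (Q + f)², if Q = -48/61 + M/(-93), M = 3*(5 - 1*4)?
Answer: 35629582564/3575881 ≈ 9963.9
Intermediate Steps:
M = 3 (M = 3*(5 - 4) = 3*1 = 3)
t = -99 (t = -35 - 64 = -99)
f = -99
Q = -1549/1891 (Q = -48/61 + 3/(-93) = -48*1/61 + 3*(-1/93) = -48/61 - 1/31 = -1549/1891 ≈ -0.81914)
(Q + f)² = (-1549/1891 - 99)² = (-188758/1891)² = 35629582564/3575881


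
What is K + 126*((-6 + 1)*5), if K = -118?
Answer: -3268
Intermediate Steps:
K + 126*((-6 + 1)*5) = -118 + 126*((-6 + 1)*5) = -118 + 126*(-5*5) = -118 + 126*(-25) = -118 - 3150 = -3268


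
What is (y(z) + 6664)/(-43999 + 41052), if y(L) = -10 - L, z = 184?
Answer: -6470/2947 ≈ -2.1955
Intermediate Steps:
(y(z) + 6664)/(-43999 + 41052) = ((-10 - 1*184) + 6664)/(-43999 + 41052) = ((-10 - 184) + 6664)/(-2947) = (-194 + 6664)*(-1/2947) = 6470*(-1/2947) = -6470/2947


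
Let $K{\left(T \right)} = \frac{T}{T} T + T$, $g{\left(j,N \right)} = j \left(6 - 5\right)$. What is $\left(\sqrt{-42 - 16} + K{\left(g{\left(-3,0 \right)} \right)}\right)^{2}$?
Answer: $\left(6 - i \sqrt{58}\right)^{2} \approx -22.0 - 91.389 i$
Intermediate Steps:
$g{\left(j,N \right)} = j$ ($g{\left(j,N \right)} = j 1 = j$)
$K{\left(T \right)} = 2 T$ ($K{\left(T \right)} = 1 T + T = T + T = 2 T$)
$\left(\sqrt{-42 - 16} + K{\left(g{\left(-3,0 \right)} \right)}\right)^{2} = \left(\sqrt{-42 - 16} + 2 \left(-3\right)\right)^{2} = \left(\sqrt{-58} - 6\right)^{2} = \left(i \sqrt{58} - 6\right)^{2} = \left(-6 + i \sqrt{58}\right)^{2}$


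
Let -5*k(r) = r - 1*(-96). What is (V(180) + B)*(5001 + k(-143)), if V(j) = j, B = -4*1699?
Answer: -165744032/5 ≈ -3.3149e+7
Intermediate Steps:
B = -6796
k(r) = -96/5 - r/5 (k(r) = -(r - 1*(-96))/5 = -(r + 96)/5 = -(96 + r)/5 = -96/5 - r/5)
(V(180) + B)*(5001 + k(-143)) = (180 - 6796)*(5001 + (-96/5 - ⅕*(-143))) = -6616*(5001 + (-96/5 + 143/5)) = -6616*(5001 + 47/5) = -6616*25052/5 = -165744032/5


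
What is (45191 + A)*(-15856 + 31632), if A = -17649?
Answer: 434502592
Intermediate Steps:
(45191 + A)*(-15856 + 31632) = (45191 - 17649)*(-15856 + 31632) = 27542*15776 = 434502592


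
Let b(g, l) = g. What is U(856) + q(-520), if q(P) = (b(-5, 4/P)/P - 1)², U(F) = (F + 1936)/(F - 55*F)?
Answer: 28762009/31247424 ≈ 0.92046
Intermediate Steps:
U(F) = -(1936 + F)/(54*F) (U(F) = (1936 + F)/((-54*F)) = (1936 + F)*(-1/(54*F)) = -(1936 + F)/(54*F))
q(P) = (-1 - 5/P)² (q(P) = (-5/P - 1)² = (-1 - 5/P)²)
U(856) + q(-520) = (1/54)*(-1936 - 1*856)/856 + (5 - 520)²/(-520)² = (1/54)*(1/856)*(-1936 - 856) + (1/270400)*(-515)² = (1/54)*(1/856)*(-2792) + (1/270400)*265225 = -349/5778 + 10609/10816 = 28762009/31247424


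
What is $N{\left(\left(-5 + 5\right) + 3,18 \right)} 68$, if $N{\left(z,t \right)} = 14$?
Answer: $952$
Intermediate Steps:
$N{\left(\left(-5 + 5\right) + 3,18 \right)} 68 = 14 \cdot 68 = 952$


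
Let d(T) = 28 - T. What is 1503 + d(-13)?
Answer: 1544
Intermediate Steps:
1503 + d(-13) = 1503 + (28 - 1*(-13)) = 1503 + (28 + 13) = 1503 + 41 = 1544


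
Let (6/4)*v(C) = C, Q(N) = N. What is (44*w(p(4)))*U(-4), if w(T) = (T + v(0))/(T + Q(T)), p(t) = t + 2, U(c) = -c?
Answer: 88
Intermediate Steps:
v(C) = 2*C/3
p(t) = 2 + t
w(T) = 1/2 (w(T) = (T + (2/3)*0)/(T + T) = (T + 0)/((2*T)) = T*(1/(2*T)) = 1/2)
(44*w(p(4)))*U(-4) = (44*(1/2))*(-1*(-4)) = 22*4 = 88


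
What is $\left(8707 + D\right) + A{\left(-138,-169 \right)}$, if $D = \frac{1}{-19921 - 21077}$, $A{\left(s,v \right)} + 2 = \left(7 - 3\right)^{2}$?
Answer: $\frac{357543557}{40998} \approx 8721.0$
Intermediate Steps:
$A{\left(s,v \right)} = 14$ ($A{\left(s,v \right)} = -2 + \left(7 - 3\right)^{2} = -2 + 4^{2} = -2 + 16 = 14$)
$D = - \frac{1}{40998}$ ($D = \frac{1}{-40998} = - \frac{1}{40998} \approx -2.4391 \cdot 10^{-5}$)
$\left(8707 + D\right) + A{\left(-138,-169 \right)} = \left(8707 - \frac{1}{40998}\right) + 14 = \frac{356969585}{40998} + 14 = \frac{357543557}{40998}$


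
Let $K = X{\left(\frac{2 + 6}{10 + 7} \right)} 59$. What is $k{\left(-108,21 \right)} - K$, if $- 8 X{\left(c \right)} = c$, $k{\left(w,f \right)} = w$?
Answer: $- \frac{1777}{17} \approx -104.53$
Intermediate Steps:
$X{\left(c \right)} = - \frac{c}{8}$
$K = - \frac{59}{17}$ ($K = - \frac{\left(2 + 6\right) \frac{1}{10 + 7}}{8} \cdot 59 = - \frac{8 \cdot \frac{1}{17}}{8} \cdot 59 = \left(- \frac{1}{8}\right) \frac{8}{17} \cdot 59 = \left(- \frac{1}{17}\right) 59 = - \frac{59}{17} \approx -3.4706$)
$k{\left(-108,21 \right)} - K = -108 - - \frac{59}{17} = -108 + \frac{59}{17} = - \frac{1777}{17}$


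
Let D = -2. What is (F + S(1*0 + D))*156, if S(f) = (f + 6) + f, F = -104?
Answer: -15912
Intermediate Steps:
S(f) = 6 + 2*f (S(f) = (6 + f) + f = 6 + 2*f)
(F + S(1*0 + D))*156 = (-104 + (6 + 2*(1*0 - 2)))*156 = (-104 + (6 + 2*(0 - 2)))*156 = (-104 + (6 + 2*(-2)))*156 = (-104 + (6 - 4))*156 = (-104 + 2)*156 = -102*156 = -15912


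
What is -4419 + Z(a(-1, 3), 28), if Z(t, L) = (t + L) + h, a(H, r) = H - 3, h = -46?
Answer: -4441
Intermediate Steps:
a(H, r) = -3 + H
Z(t, L) = -46 + L + t (Z(t, L) = (t + L) - 46 = (L + t) - 46 = -46 + L + t)
-4419 + Z(a(-1, 3), 28) = -4419 + (-46 + 28 + (-3 - 1)) = -4419 + (-46 + 28 - 4) = -4419 - 22 = -4441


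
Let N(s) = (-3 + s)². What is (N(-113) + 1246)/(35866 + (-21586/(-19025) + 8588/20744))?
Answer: 1450552982300/3538823262571 ≈ 0.40990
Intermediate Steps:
(N(-113) + 1246)/(35866 + (-21586/(-19025) + 8588/20744)) = ((-3 - 113)² + 1246)/(35866 + (-21586/(-19025) + 8588/20744)) = ((-116)² + 1246)/(35866 + (-21586*(-1/19025) + 8588*(1/20744))) = (13456 + 1246)/(35866 + (21586/19025 + 2147/5186)) = 14702/(35866 + 152791671/98663650) = 14702/(3538823262571/98663650) = 14702*(98663650/3538823262571) = 1450552982300/3538823262571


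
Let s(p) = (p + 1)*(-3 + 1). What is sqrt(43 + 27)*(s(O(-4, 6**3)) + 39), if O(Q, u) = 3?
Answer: 31*sqrt(70) ≈ 259.36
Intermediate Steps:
s(p) = -2 - 2*p (s(p) = (1 + p)*(-2) = -2 - 2*p)
sqrt(43 + 27)*(s(O(-4, 6**3)) + 39) = sqrt(43 + 27)*((-2 - 2*3) + 39) = sqrt(70)*((-2 - 6) + 39) = sqrt(70)*(-8 + 39) = sqrt(70)*31 = 31*sqrt(70)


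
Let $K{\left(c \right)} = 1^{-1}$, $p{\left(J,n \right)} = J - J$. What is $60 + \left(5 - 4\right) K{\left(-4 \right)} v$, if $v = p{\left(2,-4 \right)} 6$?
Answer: $60$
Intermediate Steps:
$p{\left(J,n \right)} = 0$
$v = 0$ ($v = 0 \cdot 6 = 0$)
$K{\left(c \right)} = 1$
$60 + \left(5 - 4\right) K{\left(-4 \right)} v = 60 + \left(5 - 4\right) 1 \cdot 0 = 60 + 1 \cdot 1 \cdot 0 = 60 + 1 \cdot 0 = 60 + 0 = 60$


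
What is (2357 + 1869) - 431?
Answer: 3795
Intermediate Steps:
(2357 + 1869) - 431 = 4226 - 431 = 3795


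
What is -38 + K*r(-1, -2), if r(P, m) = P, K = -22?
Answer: -16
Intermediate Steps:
-38 + K*r(-1, -2) = -38 - 22*(-1) = -38 + 22 = -16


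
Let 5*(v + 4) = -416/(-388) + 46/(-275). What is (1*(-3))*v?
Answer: 1528086/133375 ≈ 11.457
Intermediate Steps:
v = -509362/133375 (v = -4 + (-416/(-388) + 46/(-275))/5 = -4 + (-416*(-1/388) + 46*(-1/275))/5 = -4 + (104/97 - 46/275)/5 = -4 + (1/5)*(24138/26675) = -4 + 24138/133375 = -509362/133375 ≈ -3.8190)
(1*(-3))*v = (1*(-3))*(-509362/133375) = -3*(-509362/133375) = 1528086/133375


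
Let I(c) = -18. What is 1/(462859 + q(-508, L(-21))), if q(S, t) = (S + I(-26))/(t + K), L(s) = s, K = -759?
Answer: 390/180515273 ≈ 2.1605e-6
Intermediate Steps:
q(S, t) = (-18 + S)/(-759 + t) (q(S, t) = (S - 18)/(t - 759) = (-18 + S)/(-759 + t))
1/(462859 + q(-508, L(-21))) = 1/(462859 + (-18 - 508)/(-759 - 21)) = 1/(462859 - 526/(-780)) = 1/(462859 - 1/780*(-526)) = 1/(462859 + 263/390) = 1/(180515273/390) = 390/180515273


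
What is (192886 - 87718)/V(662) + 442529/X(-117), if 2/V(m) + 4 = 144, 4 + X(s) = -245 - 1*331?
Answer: 4269378271/580 ≈ 7.3610e+6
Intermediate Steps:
X(s) = -580 (X(s) = -4 + (-245 - 1*331) = -4 + (-245 - 331) = -4 - 576 = -580)
V(m) = 1/70 (V(m) = 2/(-4 + 144) = 2/140 = 2*(1/140) = 1/70)
(192886 - 87718)/V(662) + 442529/X(-117) = (192886 - 87718)/(1/70) + 442529/(-580) = 105168*70 + 442529*(-1/580) = 7361760 - 442529/580 = 4269378271/580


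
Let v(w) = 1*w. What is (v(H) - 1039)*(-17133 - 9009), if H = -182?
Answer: 31919382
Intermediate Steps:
v(w) = w
(v(H) - 1039)*(-17133 - 9009) = (-182 - 1039)*(-17133 - 9009) = -1221*(-26142) = 31919382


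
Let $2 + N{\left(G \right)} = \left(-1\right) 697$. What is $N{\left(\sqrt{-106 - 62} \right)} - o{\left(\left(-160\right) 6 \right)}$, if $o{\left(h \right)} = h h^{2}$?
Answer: $884735301$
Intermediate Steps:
$N{\left(G \right)} = -699$ ($N{\left(G \right)} = -2 - 697 = -699$)
$o{\left(h \right)} = h^{3}$
$N{\left(\sqrt{-106 - 62} \right)} - o{\left(\left(-160\right) 6 \right)} = -699 - \left(\left(-160\right) 6\right)^{3} = -699 - \left(-960\right)^{3} = -699 - -884736000 = -699 + 884736000 = 884735301$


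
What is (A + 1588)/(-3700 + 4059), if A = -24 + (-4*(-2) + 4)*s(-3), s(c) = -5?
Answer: 1504/359 ≈ 4.1894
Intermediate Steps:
A = -84 (A = -24 + (-4*(-2) + 4)*(-5) = -24 + (8 + 4)*(-5) = -24 + 12*(-5) = -24 - 60 = -84)
(A + 1588)/(-3700 + 4059) = (-84 + 1588)/(-3700 + 4059) = 1504/359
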